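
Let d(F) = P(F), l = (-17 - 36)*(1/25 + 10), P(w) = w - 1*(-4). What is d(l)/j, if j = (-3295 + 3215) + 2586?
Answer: -13203/62650 ≈ -0.21074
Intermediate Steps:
P(w) = 4 + w (P(w) = w + 4 = 4 + w)
l = -13303/25 (l = -53*(1/25 + 10) = -53*251/25 = -13303/25 ≈ -532.12)
d(F) = 4 + F
j = 2506 (j = -80 + 2586 = 2506)
d(l)/j = (4 - 13303/25)/2506 = -13203/25*1/2506 = -13203/62650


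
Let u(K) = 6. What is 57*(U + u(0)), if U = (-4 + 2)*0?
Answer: 342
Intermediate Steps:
U = 0 (U = -2*0 = 0)
57*(U + u(0)) = 57*(0 + 6) = 57*6 = 342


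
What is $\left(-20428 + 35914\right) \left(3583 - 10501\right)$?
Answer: $-107132148$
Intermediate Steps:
$\left(-20428 + 35914\right) \left(3583 - 10501\right) = 15486 \left(-6918\right) = -107132148$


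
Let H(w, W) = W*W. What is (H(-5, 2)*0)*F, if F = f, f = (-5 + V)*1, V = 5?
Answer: 0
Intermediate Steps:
H(w, W) = W**2
f = 0 (f = (-5 + 5)*1 = 0*1 = 0)
F = 0
(H(-5, 2)*0)*F = (2**2*0)*0 = (4*0)*0 = 0*0 = 0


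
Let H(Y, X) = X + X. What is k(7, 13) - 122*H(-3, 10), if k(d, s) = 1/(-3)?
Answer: -7321/3 ≈ -2440.3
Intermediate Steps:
k(d, s) = -⅓
H(Y, X) = 2*X
k(7, 13) - 122*H(-3, 10) = -⅓ - 244*10 = -⅓ - 122*20 = -⅓ - 2440 = -7321/3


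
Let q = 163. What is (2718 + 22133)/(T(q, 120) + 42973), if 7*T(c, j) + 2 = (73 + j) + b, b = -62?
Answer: 173957/300940 ≈ 0.57805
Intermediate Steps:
T(c, j) = 9/7 + j/7 (T(c, j) = -2/7 + ((73 + j) - 62)/7 = -2/7 + (11 + j)/7 = -2/7 + (11/7 + j/7) = 9/7 + j/7)
(2718 + 22133)/(T(q, 120) + 42973) = (2718 + 22133)/((9/7 + (1/7)*120) + 42973) = 24851/((9/7 + 120/7) + 42973) = 24851/(129/7 + 42973) = 24851/(300940/7) = 24851*(7/300940) = 173957/300940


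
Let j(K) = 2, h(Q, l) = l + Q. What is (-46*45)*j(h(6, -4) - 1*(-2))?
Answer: -4140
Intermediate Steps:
h(Q, l) = Q + l
(-46*45)*j(h(6, -4) - 1*(-2)) = -46*45*2 = -2070*2 = -4140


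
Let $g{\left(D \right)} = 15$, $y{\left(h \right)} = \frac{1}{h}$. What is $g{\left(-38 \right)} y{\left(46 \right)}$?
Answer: $\frac{15}{46} \approx 0.32609$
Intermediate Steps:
$g{\left(-38 \right)} y{\left(46 \right)} = \frac{15}{46}$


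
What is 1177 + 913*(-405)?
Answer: -368588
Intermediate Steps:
1177 + 913*(-405) = 1177 - 369765 = -368588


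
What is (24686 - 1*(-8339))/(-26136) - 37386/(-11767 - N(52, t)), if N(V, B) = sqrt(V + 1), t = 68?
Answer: 14307978373/7476960744 - 18693*sqrt(53)/69231118 ≈ 1.9116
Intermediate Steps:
N(V, B) = sqrt(1 + V)
(24686 - 1*(-8339))/(-26136) - 37386/(-11767 - N(52, t)) = (24686 - 1*(-8339))/(-26136) - 37386/(-11767 - sqrt(1 + 52)) = (24686 + 8339)*(-1/26136) - 37386/(-11767 - sqrt(53)) = 33025*(-1/26136) - 37386/(-11767 - sqrt(53)) = -33025/26136 - 37386/(-11767 - sqrt(53))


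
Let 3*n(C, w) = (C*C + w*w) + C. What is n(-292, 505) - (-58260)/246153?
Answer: 27897152107/246153 ≈ 1.1333e+5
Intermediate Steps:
n(C, w) = C/3 + C²/3 + w²/3 (n(C, w) = ((C*C + w*w) + C)/3 = ((C² + w²) + C)/3 = (C + C² + w²)/3 = C/3 + C²/3 + w²/3)
n(-292, 505) - (-58260)/246153 = ((⅓)*(-292) + (⅓)*(-292)² + (⅓)*505²) - (-58260)/246153 = (-292/3 + (⅓)*85264 + (⅓)*255025) - (-58260)/246153 = (-292/3 + 85264/3 + 255025/3) - 1*(-19420/82051) = 339997/3 + 19420/82051 = 27897152107/246153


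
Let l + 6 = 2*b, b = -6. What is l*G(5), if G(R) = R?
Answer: -90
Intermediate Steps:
l = -18 (l = -6 + 2*(-6) = -6 - 12 = -18)
l*G(5) = -18*5 = -90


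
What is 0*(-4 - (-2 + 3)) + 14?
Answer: 14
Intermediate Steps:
0*(-4 - (-2 + 3)) + 14 = 0*(-4 - 1*1) + 14 = 0*(-4 - 1) + 14 = 0*(-5) + 14 = 0 + 14 = 14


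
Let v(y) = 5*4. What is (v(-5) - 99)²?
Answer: 6241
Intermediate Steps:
v(y) = 20
(v(-5) - 99)² = (20 - 99)² = (-79)² = 6241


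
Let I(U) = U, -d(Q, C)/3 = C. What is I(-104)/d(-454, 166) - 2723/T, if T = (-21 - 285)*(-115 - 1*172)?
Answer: 185177/1041318 ≈ 0.17783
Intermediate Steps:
d(Q, C) = -3*C
T = 87822 (T = -306*(-115 - 172) = -306*(-287) = 87822)
I(-104)/d(-454, 166) - 2723/T = -104/((-3*166)) - 2723/87822 = -104/(-498) - 2723*1/87822 = -104*(-1/498) - 389/12546 = 52/249 - 389/12546 = 185177/1041318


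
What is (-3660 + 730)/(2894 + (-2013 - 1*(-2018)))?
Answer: -2930/2899 ≈ -1.0107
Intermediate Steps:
(-3660 + 730)/(2894 + (-2013 - 1*(-2018))) = -2930/(2894 + (-2013 + 2018)) = -2930/(2894 + 5) = -2930/2899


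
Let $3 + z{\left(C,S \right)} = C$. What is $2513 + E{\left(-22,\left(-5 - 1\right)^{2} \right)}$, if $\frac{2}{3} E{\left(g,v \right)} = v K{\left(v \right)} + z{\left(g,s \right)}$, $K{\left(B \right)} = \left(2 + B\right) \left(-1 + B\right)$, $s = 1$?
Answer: $\frac{148591}{2} \approx 74296.0$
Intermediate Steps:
$z{\left(C,S \right)} = -3 + C$
$K{\left(B \right)} = \left(-1 + B\right) \left(2 + B\right)$
$E{\left(g,v \right)} = - \frac{9}{2} + \frac{3 g}{2} + \frac{3 v \left(-2 + v + v^{2}\right)}{2}$ ($E{\left(g,v \right)} = \frac{3 \left(v \left(-2 + v + v^{2}\right) + \left(-3 + g\right)\right)}{2} = \frac{3 \left(-3 + g + v \left(-2 + v + v^{2}\right)\right)}{2} = - \frac{9}{2} + \frac{3 g}{2} + \frac{3 v \left(-2 + v + v^{2}\right)}{2}$)
$2513 + E{\left(-22,\left(-5 - 1\right)^{2} \right)} = 2513 + \left(- \frac{9}{2} + \frac{3}{2} \left(-22\right) + \frac{3 \left(-5 - 1\right)^{2} \left(-2 + \left(-5 - 1\right)^{2} + \left(\left(-5 - 1\right)^{2}\right)^{2}\right)}{2}\right) = 2513 - \left(\frac{75}{2} - \frac{3 \left(-6\right)^{2} \left(-2 + \left(-6\right)^{2} + \left(\left(-6\right)^{2}\right)^{2}\right)}{2}\right) = 2513 - \left(\frac{75}{2} - 54 \left(-2 + 36 + 36^{2}\right)\right) = 2513 - \left(\frac{75}{2} - 54 \left(-2 + 36 + 1296\right)\right) = 2513 - \left(\frac{75}{2} - 71820\right) = 2513 - - \frac{143565}{2} = 2513 + \frac{143565}{2} = \frac{148591}{2}$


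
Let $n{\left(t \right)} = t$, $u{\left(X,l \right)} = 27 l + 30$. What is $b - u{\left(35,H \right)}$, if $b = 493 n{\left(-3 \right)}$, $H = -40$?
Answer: $-429$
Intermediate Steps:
$u{\left(X,l \right)} = 30 + 27 l$
$b = -1479$ ($b = 493 \left(-3\right) = -1479$)
$b - u{\left(35,H \right)} = -1479 - \left(30 + 27 \left(-40\right)\right) = -1479 - \left(30 - 1080\right) = -1479 - -1050 = -1479 + 1050 = -429$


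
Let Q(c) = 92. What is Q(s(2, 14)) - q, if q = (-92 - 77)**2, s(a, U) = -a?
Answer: -28469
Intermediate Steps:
q = 28561 (q = (-169)**2 = 28561)
Q(s(2, 14)) - q = 92 - 1*28561 = 92 - 28561 = -28469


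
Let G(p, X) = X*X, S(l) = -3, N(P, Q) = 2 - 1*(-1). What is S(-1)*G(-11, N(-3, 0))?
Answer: -27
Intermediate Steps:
N(P, Q) = 3 (N(P, Q) = 2 + 1 = 3)
G(p, X) = X²
S(-1)*G(-11, N(-3, 0)) = -3*3² = -3*9 = -27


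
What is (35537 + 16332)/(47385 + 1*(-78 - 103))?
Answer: 51869/47204 ≈ 1.0988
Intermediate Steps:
(35537 + 16332)/(47385 + 1*(-78 - 103)) = 51869/(47385 + 1*(-181)) = 51869/(47385 - 181) = 51869/47204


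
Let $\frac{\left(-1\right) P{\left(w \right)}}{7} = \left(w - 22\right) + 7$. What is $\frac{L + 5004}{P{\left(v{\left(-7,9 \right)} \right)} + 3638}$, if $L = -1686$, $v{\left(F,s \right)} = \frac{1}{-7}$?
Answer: $\frac{553}{624} \approx 0.88622$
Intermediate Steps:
$v{\left(F,s \right)} = - \frac{1}{7}$
$P{\left(w \right)} = 105 - 7 w$ ($P{\left(w \right)} = - 7 \left(\left(w - 22\right) + 7\right) = - 7 \left(\left(-22 + w\right) + 7\right) = - 7 \left(-15 + w\right) = 105 - 7 w$)
$\frac{L + 5004}{P{\left(v{\left(-7,9 \right)} \right)} + 3638} = \frac{-1686 + 5004}{\left(105 - -1\right) + 3638} = \frac{3318}{\left(105 + 1\right) + 3638} = \frac{3318}{106 + 3638} = \frac{3318}{3744} = 3318 \cdot \frac{1}{3744} = \frac{553}{624}$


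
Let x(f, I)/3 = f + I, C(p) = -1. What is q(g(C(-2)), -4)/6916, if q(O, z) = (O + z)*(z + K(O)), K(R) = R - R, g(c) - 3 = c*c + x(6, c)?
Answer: -15/1729 ≈ -0.0086755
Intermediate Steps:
x(f, I) = 3*I + 3*f (x(f, I) = 3*(f + I) = 3*(I + f) = 3*I + 3*f)
g(c) = 21 + c² + 3*c (g(c) = 3 + (c*c + (3*c + 3*6)) = 3 + (c² + (3*c + 18)) = 3 + (c² + (18 + 3*c)) = 3 + (18 + c² + 3*c) = 21 + c² + 3*c)
K(R) = 0
q(O, z) = z*(O + z) (q(O, z) = (O + z)*(z + 0) = (O + z)*z = z*(O + z))
q(g(C(-2)), -4)/6916 = -4*((21 + (-1)² + 3*(-1)) - 4)/6916 = -4*((21 + 1 - 3) - 4)*(1/6916) = -4*(19 - 4)*(1/6916) = -4*15*(1/6916) = -60*1/6916 = -15/1729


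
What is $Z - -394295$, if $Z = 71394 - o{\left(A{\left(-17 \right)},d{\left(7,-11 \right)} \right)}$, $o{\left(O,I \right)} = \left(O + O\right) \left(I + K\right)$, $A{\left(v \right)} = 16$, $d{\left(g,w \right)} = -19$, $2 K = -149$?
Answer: $468681$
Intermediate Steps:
$K = - \frac{149}{2}$ ($K = \frac{1}{2} \left(-149\right) = - \frac{149}{2} \approx -74.5$)
$o{\left(O,I \right)} = 2 O \left(- \frac{149}{2} + I\right)$ ($o{\left(O,I \right)} = \left(O + O\right) \left(I - \frac{149}{2}\right) = 2 O \left(- \frac{149}{2} + I\right)$)
$Z = 74386$ ($Z = 71394 - 16 \left(-149 + 2 \left(-19\right)\right) = 71394 - 16 \left(-149 - 38\right) = 71394 - 16 \left(-187\right) = 71394 - -2992 = 71394 + 2992 = 74386$)
$Z - -394295 = 74386 - -394295 = 74386 + 394295 = 468681$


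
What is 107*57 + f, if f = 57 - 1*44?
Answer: 6112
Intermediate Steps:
f = 13 (f = 57 - 44 = 13)
107*57 + f = 107*57 + 13 = 6099 + 13 = 6112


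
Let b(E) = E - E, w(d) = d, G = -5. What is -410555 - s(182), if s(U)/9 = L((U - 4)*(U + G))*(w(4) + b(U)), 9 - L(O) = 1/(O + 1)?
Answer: -12945564617/31507 ≈ -4.1088e+5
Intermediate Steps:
b(E) = 0
L(O) = 9 - 1/(1 + O) (L(O) = 9 - 1/(O + 1) = 9 - 1/(1 + O))
s(U) = 36*(8 + 9*(-5 + U)*(-4 + U))/(1 + (-5 + U)*(-4 + U)) (s(U) = 9*(((8 + 9*((U - 4)*(U - 5)))/(1 + (U - 4)*(U - 5)))*(4 + 0)) = 9*(((8 + 9*((-4 + U)*(-5 + U)))/(1 + (-4 + U)*(-5 + U)))*4) = 9*(((8 + 9*((-5 + U)*(-4 + U)))/(1 + (-5 + U)*(-4 + U)))*4) = 9*(((8 + 9*(-5 + U)*(-4 + U))/(1 + (-5 + U)*(-4 + U)))*4) = 9*(4*(8 + 9*(-5 + U)*(-4 + U))/(1 + (-5 + U)*(-4 + U))) = 36*(8 + 9*(-5 + U)*(-4 + U))/(1 + (-5 + U)*(-4 + U)))
-410555 - s(182) = -410555 - 36*(188 - 81*182 + 9*182**2)/(21 + 182**2 - 9*182) = -410555 - 36*(188 - 14742 + 9*33124)/(21 + 33124 - 1638) = -410555 - 36*(188 - 14742 + 298116)/31507 = -410555 - 36*283562/31507 = -410555 - 1*10208232/31507 = -410555 - 10208232/31507 = -12945564617/31507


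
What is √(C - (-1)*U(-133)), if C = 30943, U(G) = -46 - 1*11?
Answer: √30886 ≈ 175.74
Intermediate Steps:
U(G) = -57 (U(G) = -46 - 11 = -57)
√(C - (-1)*U(-133)) = √(30943 - (-1)*(-57)) = √(30943 - 1*57) = √(30943 - 57) = √30886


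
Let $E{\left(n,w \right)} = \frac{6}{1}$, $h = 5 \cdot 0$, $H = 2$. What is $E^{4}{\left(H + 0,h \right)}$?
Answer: $1296$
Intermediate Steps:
$h = 0$
$E{\left(n,w \right)} = 6$ ($E{\left(n,w \right)} = 6 \cdot 1 = 6$)
$E^{4}{\left(H + 0,h \right)} = 6^{4} = 1296$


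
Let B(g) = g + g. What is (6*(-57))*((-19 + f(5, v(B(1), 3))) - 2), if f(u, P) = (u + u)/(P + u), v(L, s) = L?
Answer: 46854/7 ≈ 6693.4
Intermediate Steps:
B(g) = 2*g
f(u, P) = 2*u/(P + u) (f(u, P) = (2*u)/(P + u) = 2*u/(P + u))
(6*(-57))*((-19 + f(5, v(B(1), 3))) - 2) = (6*(-57))*((-19 + 2*5/(2*1 + 5)) - 2) = -342*((-19 + 2*5/(2 + 5)) - 2) = -342*((-19 + 2*5/7) - 2) = -342*((-19 + 2*5*(⅐)) - 2) = -342*((-19 + 10/7) - 2) = -342*(-123/7 - 2) = -342*(-137/7) = 46854/7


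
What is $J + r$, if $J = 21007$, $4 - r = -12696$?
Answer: $33707$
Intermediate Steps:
$r = 12700$ ($r = 4 - -12696 = 4 + 12696 = 12700$)
$J + r = 21007 + 12700 = 33707$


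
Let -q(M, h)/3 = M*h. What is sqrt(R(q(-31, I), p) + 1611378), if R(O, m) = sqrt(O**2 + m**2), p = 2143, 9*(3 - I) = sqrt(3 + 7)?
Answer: sqrt(14502402 + 3*sqrt(2)*sqrt(21021110 - 25947*sqrt(10)))/3 ≈ 1270.3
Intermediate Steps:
I = 3 - sqrt(10)/9 (I = 3 - sqrt(3 + 7)/9 = 3 - sqrt(10)/9 ≈ 2.6486)
q(M, h) = -3*M*h
sqrt(R(q(-31, I), p) + 1611378) = sqrt(sqrt((-3*(-31)*(3 - sqrt(10)/9))**2 + 2143**2) + 1611378) = sqrt(sqrt((279 - 31*sqrt(10)/3)**2 + 4592449) + 1611378) = sqrt(sqrt(4592449 + (279 - 31*sqrt(10)/3)**2) + 1611378) = sqrt(1611378 + sqrt(4592449 + (279 - 31*sqrt(10)/3)**2))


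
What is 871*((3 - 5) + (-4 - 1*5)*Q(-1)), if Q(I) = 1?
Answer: -9581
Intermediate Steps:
871*((3 - 5) + (-4 - 1*5)*Q(-1)) = 871*((3 - 5) + (-4 - 1*5)*1) = 871*(-2 + (-4 - 5)*1) = 871*(-2 - 9*1) = 871*(-2 - 9) = 871*(-11) = -9581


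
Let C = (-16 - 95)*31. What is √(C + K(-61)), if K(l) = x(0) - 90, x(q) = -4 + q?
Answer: I*√3535 ≈ 59.456*I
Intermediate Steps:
C = -3441 (C = -111*31 = -3441)
K(l) = -94 (K(l) = (-4 + 0) - 90 = -4 - 90 = -94)
√(C + K(-61)) = √(-3441 - 94) = √(-3535) = I*√3535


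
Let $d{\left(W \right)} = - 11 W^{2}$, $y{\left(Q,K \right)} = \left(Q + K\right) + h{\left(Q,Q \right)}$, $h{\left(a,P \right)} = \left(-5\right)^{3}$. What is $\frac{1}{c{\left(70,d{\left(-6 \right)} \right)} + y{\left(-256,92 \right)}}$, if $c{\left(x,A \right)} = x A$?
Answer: $- \frac{1}{28009} \approx -3.5703 \cdot 10^{-5}$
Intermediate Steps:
$h{\left(a,P \right)} = -125$
$y{\left(Q,K \right)} = -125 + K + Q$ ($y{\left(Q,K \right)} = \left(Q + K\right) - 125 = \left(K + Q\right) - 125 = -125 + K + Q$)
$c{\left(x,A \right)} = A x$
$\frac{1}{c{\left(70,d{\left(-6 \right)} \right)} + y{\left(-256,92 \right)}} = \frac{1}{- 11 \left(-6\right)^{2} \cdot 70 - 289} = \frac{1}{\left(-11\right) 36 \cdot 70 - 289} = \frac{1}{\left(-396\right) 70 - 289} = \frac{1}{-27720 - 289} = \frac{1}{-28009} = - \frac{1}{28009}$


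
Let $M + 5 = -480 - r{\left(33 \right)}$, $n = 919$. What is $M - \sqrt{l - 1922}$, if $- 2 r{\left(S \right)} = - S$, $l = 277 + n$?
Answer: $- \frac{1003}{2} - 11 i \sqrt{6} \approx -501.5 - 26.944 i$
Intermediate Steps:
$l = 1196$ ($l = 277 + 919 = 1196$)
$r{\left(S \right)} = \frac{S}{2}$ ($r{\left(S \right)} = - \frac{\left(-1\right) S}{2} = \frac{S}{2}$)
$M = - \frac{1003}{2}$ ($M = -5 - \left(480 + \frac{1}{2} \cdot 33\right) = -5 - \frac{993}{2} = - \frac{1003}{2} \approx -501.5$)
$M - \sqrt{l - 1922} = - \frac{1003}{2} - \sqrt{1196 - 1922} = - \frac{1003}{2} - \sqrt{-726} = - \frac{1003}{2} - 11 i \sqrt{6}$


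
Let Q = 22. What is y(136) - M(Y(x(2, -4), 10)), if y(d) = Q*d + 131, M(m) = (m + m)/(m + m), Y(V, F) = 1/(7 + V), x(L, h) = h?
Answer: 3122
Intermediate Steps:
M(m) = 1 (M(m) = (2*m)/((2*m)) = (2*m)*(1/(2*m)) = 1)
y(d) = 131 + 22*d (y(d) = 22*d + 131 = 131 + 22*d)
y(136) - M(Y(x(2, -4), 10)) = (131 + 22*136) - 1*1 = (131 + 2992) - 1 = 3123 - 1 = 3122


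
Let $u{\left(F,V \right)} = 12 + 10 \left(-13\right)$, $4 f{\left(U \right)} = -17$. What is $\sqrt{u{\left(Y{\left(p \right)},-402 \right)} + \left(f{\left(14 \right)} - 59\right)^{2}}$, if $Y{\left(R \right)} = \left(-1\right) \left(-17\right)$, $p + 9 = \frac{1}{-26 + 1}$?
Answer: $\frac{\sqrt{62121}}{4} \approx 62.31$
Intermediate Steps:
$f{\left(U \right)} = - \frac{17}{4}$ ($f{\left(U \right)} = \frac{1}{4} \left(-17\right) = - \frac{17}{4}$)
$p = - \frac{226}{25}$ ($p = -9 + \frac{1}{-26 + 1} = -9 + \frac{1}{-25} = -9 - \frac{1}{25} = - \frac{226}{25} \approx -9.04$)
$Y{\left(R \right)} = 17$
$u{\left(F,V \right)} = -118$ ($u{\left(F,V \right)} = 12 - 130 = -118$)
$\sqrt{u{\left(Y{\left(p \right)},-402 \right)} + \left(f{\left(14 \right)} - 59\right)^{2}} = \sqrt{-118 + \left(- \frac{17}{4} - 59\right)^{2}} = \sqrt{-118 + \left(- \frac{253}{4}\right)^{2}} = \sqrt{-118 + \frac{64009}{16}} = \sqrt{\frac{62121}{16}} = \frac{\sqrt{62121}}{4}$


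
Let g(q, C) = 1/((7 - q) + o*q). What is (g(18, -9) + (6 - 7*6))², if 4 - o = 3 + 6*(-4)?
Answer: 249734809/192721 ≈ 1295.8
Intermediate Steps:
o = 25 (o = 4 - (3 + 6*(-4)) = 4 - (3 - 24) = 4 - 1*(-21) = 4 + 21 = 25)
g(q, C) = 1/(7 + 24*q) (g(q, C) = 1/((7 - q) + 25*q) = 1/(7 + 24*q))
(g(18, -9) + (6 - 7*6))² = (1/(7 + 24*18) + (6 - 7*6))² = (1/(7 + 432) + (6 - 42))² = (1/439 - 36)² = (-15803/439)² = 249734809/192721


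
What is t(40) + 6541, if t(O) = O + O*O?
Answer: 8181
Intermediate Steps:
t(O) = O + O²
t(40) + 6541 = 40*(1 + 40) + 6541 = 40*41 + 6541 = 1640 + 6541 = 8181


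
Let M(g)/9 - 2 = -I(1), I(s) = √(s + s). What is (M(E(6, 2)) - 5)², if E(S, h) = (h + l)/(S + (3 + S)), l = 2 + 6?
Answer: 331 - 234*√2 ≈ 0.074026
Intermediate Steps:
I(s) = √2*√s (I(s) = √(2*s) = √2*√s)
l = 8
E(S, h) = (8 + h)/(3 + 2*S) (E(S, h) = (h + 8)/(S + (3 + S)) = (8 + h)/(3 + 2*S))
M(g) = 18 - 9*√2 (M(g) = 18 + 9*(-√2*√1) = 18 + 9*(-√2) = 18 - 9*√2)
(M(E(6, 2)) - 5)² = ((18 - 9*√2) - 5)² = (13 - 9*√2)²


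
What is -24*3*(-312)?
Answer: 22464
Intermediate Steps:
-24*3*(-312) = -72*(-312) = 22464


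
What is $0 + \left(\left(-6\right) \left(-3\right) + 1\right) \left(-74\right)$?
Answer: $-1406$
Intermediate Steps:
$0 + \left(\left(-6\right) \left(-3\right) + 1\right) \left(-74\right) = 0 + \left(18 + 1\right) \left(-74\right) = 0 + 19 \left(-74\right) = 0 - 1406 = -1406$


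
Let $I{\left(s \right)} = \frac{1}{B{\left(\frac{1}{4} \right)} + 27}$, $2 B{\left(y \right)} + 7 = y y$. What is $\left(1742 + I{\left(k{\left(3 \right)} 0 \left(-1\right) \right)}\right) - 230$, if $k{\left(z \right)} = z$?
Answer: $\frac{1138568}{753} \approx 1512.0$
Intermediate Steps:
$B{\left(y \right)} = - \frac{7}{2} + \frac{y^{2}}{2}$ ($B{\left(y \right)} = - \frac{7}{2} + \frac{y y}{2} = - \frac{7}{2} + \frac{y^{2}}{2}$)
$I{\left(s \right)} = \frac{32}{753}$ ($I{\left(s \right)} = \frac{1}{\left(- \frac{7}{2} + \frac{\left(\frac{1}{4}\right)^{2}}{2}\right) + 27} = \frac{1}{\left(- \frac{7}{2} + \frac{1}{2 \cdot 16}\right) + 27} = \frac{1}{\left(- \frac{7}{2} + \frac{1}{2} \cdot \frac{1}{16}\right) + 27} = \frac{1}{\left(- \frac{7}{2} + \frac{1}{32}\right) + 27} = \frac{1}{- \frac{111}{32} + 27} = \frac{1}{\frac{753}{32}} = \frac{32}{753}$)
$\left(1742 + I{\left(k{\left(3 \right)} 0 \left(-1\right) \right)}\right) - 230 = \left(1742 + \frac{32}{753}\right) - 230 = \frac{1311758}{753} - 230 = \frac{1138568}{753}$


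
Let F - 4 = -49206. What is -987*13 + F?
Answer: -62033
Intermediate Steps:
F = -49202 (F = 4 - 49206 = -49202)
-987*13 + F = -987*13 - 49202 = -12831 - 49202 = -62033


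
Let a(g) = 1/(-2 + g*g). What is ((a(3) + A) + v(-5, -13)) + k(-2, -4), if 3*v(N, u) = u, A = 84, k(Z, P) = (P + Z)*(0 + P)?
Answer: 2180/21 ≈ 103.81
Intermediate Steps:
k(Z, P) = P*(P + Z) (k(Z, P) = (P + Z)*P = P*(P + Z))
a(g) = 1/(-2 + g²)
v(N, u) = u/3
((a(3) + A) + v(-5, -13)) + k(-2, -4) = ((1/(-2 + 3²) + 84) + (⅓)*(-13)) - 4*(-4 - 2) = ((1/(-2 + 9) + 84) - 13/3) - 4*(-6) = ((1/7 + 84) - 13/3) + 24 = ((⅐ + 84) - 13/3) + 24 = (589/7 - 13/3) + 24 = 1676/21 + 24 = 2180/21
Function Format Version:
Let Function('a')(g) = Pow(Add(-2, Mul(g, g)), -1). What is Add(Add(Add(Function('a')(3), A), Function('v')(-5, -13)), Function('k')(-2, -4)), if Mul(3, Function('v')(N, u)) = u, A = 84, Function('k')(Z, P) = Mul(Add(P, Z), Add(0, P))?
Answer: Rational(2180, 21) ≈ 103.81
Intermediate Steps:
Function('k')(Z, P) = Mul(P, Add(P, Z)) (Function('k')(Z, P) = Mul(Add(P, Z), P) = Mul(P, Add(P, Z)))
Function('a')(g) = Pow(Add(-2, Pow(g, 2)), -1)
Function('v')(N, u) = Mul(Rational(1, 3), u)
Add(Add(Add(Function('a')(3), A), Function('v')(-5, -13)), Function('k')(-2, -4)) = Add(Add(Add(Pow(Add(-2, Pow(3, 2)), -1), 84), Mul(Rational(1, 3), -13)), Mul(-4, Add(-4, -2))) = Add(Add(Add(Pow(Add(-2, 9), -1), 84), Rational(-13, 3)), Mul(-4, -6)) = Add(Add(Add(Pow(7, -1), 84), Rational(-13, 3)), 24) = Add(Add(Add(Rational(1, 7), 84), Rational(-13, 3)), 24) = Add(Add(Rational(589, 7), Rational(-13, 3)), 24) = Add(Rational(1676, 21), 24) = Rational(2180, 21)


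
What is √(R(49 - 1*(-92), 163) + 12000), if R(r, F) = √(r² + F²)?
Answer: √(12000 + 5*√1858) ≈ 110.52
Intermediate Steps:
R(r, F) = √(F² + r²)
√(R(49 - 1*(-92), 163) + 12000) = √(√(163² + (49 - 1*(-92))²) + 12000) = √(√(26569 + (49 + 92)²) + 12000) = √(√(26569 + 141²) + 12000) = √(√(26569 + 19881) + 12000) = √(√46450 + 12000) = √(5*√1858 + 12000) = √(12000 + 5*√1858)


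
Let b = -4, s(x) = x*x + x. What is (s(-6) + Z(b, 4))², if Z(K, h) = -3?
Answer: 729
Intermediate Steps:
s(x) = x + x² (s(x) = x² + x = x + x²)
(s(-6) + Z(b, 4))² = (-6*(1 - 6) - 3)² = (-6*(-5) - 3)² = (30 - 3)² = 27² = 729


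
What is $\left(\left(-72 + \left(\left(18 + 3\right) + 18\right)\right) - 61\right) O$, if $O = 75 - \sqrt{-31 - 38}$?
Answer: $-7050 + 94 i \sqrt{69} \approx -7050.0 + 780.82 i$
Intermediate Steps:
$O = 75 - i \sqrt{69}$ ($O = 75 - \sqrt{-69} = 75 - i \sqrt{69} \approx 75.0 - 8.3066 i$)
$\left(\left(-72 + \left(\left(18 + 3\right) + 18\right)\right) - 61\right) O = \left(\left(-72 + \left(\left(18 + 3\right) + 18\right)\right) - 61\right) \left(75 - i \sqrt{69}\right) = \left(\left(-72 + \left(21 + 18\right)\right) - 61\right) \left(75 - i \sqrt{69}\right) = \left(\left(-72 + 39\right) - 61\right) \left(75 - i \sqrt{69}\right) = \left(-33 - 61\right) \left(75 - i \sqrt{69}\right) = - 94 \left(75 - i \sqrt{69}\right) = -7050 + 94 i \sqrt{69}$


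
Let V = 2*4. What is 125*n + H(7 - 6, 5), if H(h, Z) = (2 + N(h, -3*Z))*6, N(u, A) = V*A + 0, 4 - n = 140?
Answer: -17708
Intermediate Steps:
V = 8
n = -136 (n = 4 - 1*140 = 4 - 140 = -136)
N(u, A) = 8*A (N(u, A) = 8*A + 0 = 8*A)
H(h, Z) = 12 - 144*Z (H(h, Z) = (2 + 8*(-3*Z))*6 = (2 - 24*Z)*6 = 12 - 144*Z)
125*n + H(7 - 6, 5) = 125*(-136) + (12 - 144*5) = -17000 + (12 - 720) = -17000 - 708 = -17708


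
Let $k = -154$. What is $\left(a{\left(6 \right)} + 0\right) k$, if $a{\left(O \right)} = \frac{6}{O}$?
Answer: $-154$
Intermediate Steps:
$\left(a{\left(6 \right)} + 0\right) k = \left(\frac{6}{6} + 0\right) \left(-154\right) = \left(6 \cdot \frac{1}{6} + 0\right) \left(-154\right) = \left(1 + 0\right) \left(-154\right) = 1 \left(-154\right) = -154$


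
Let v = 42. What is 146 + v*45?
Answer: 2036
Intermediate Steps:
146 + v*45 = 146 + 42*45 = 146 + 1890 = 2036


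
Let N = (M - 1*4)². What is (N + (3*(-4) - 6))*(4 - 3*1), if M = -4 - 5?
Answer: 151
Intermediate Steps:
M = -9
N = 169 (N = (-9 - 1*4)² = (-9 - 4)² = (-13)² = 169)
(N + (3*(-4) - 6))*(4 - 3*1) = (169 + (3*(-4) - 6))*(4 - 3*1) = (169 + (-12 - 6))*(4 - 3) = (169 - 18)*1 = 151*1 = 151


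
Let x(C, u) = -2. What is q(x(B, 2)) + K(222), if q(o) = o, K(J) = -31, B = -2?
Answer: -33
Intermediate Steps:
q(x(B, 2)) + K(222) = -2 - 31 = -33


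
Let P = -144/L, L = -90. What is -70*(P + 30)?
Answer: -2212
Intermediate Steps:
P = 8/5 (P = -144/(-90) = -144*(-1/90) = 8/5 ≈ 1.6000)
-70*(P + 30) = -70*(8/5 + 30) = -70*158/5 = -2212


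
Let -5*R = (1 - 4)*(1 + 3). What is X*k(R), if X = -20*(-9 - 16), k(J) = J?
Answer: 1200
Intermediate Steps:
R = 12/5 (R = -(1 - 4)*(1 + 3)/5 = -(-3)*4/5 = -1/5*(-12) = 12/5 ≈ 2.4000)
X = 500 (X = -20*(-25) = 500)
X*k(R) = 500*(12/5) = 1200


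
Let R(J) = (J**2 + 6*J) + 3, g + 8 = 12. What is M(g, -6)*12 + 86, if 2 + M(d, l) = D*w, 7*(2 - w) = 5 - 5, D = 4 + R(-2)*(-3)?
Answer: 518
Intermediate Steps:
g = 4 (g = -8 + 12 = 4)
R(J) = 3 + J**2 + 6*J
D = 19 (D = 4 + (3 + (-2)**2 + 6*(-2))*(-3) = 4 + (3 + 4 - 12)*(-3) = 4 - 5*(-3) = 4 + 15 = 19)
w = 2 (w = 2 - (5 - 5)/7 = 2 - 1/7*0 = 2 + 0 = 2)
M(d, l) = 36 (M(d, l) = -2 + 19*2 = -2 + 38 = 36)
M(g, -6)*12 + 86 = 36*12 + 86 = 432 + 86 = 518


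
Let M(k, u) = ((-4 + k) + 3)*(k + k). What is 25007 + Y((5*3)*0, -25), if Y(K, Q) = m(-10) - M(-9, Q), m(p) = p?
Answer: 24817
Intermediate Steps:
M(k, u) = 2*k*(-1 + k) (M(k, u) = (-1 + k)*(2*k) = 2*k*(-1 + k))
Y(K, Q) = -190 (Y(K, Q) = -10 - 2*(-9)*(-1 - 9) = -10 - 2*(-9)*(-10) = -10 - 1*180 = -10 - 180 = -190)
25007 + Y((5*3)*0, -25) = 25007 - 190 = 24817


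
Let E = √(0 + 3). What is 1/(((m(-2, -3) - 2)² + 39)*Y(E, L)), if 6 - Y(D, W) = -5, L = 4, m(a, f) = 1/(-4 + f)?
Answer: 49/23496 ≈ 0.0020855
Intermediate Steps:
E = √3 ≈ 1.7320
Y(D, W) = 11 (Y(D, W) = 6 - 1*(-5) = 6 + 5 = 11)
1/(((m(-2, -3) - 2)² + 39)*Y(E, L)) = 1/(((1/(-4 - 3) - 2)² + 39)*11) = 1/(((1/(-7) - 2)² + 39)*11) = 1/(((-⅐ - 2)² + 39)*11) = 1/(((-15/7)² + 39)*11) = 1/((225/49 + 39)*11) = 1/((2136/49)*11) = 1/(23496/49) = 49/23496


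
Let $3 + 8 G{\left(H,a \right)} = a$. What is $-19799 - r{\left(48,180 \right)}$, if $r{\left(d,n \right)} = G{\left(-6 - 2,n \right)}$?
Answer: $- \frac{158569}{8} \approx -19821.0$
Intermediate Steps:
$G{\left(H,a \right)} = - \frac{3}{8} + \frac{a}{8}$
$r{\left(d,n \right)} = - \frac{3}{8} + \frac{n}{8}$
$-19799 - r{\left(48,180 \right)} = -19799 - \left(- \frac{3}{8} + \frac{1}{8} \cdot 180\right) = -19799 - \left(- \frac{3}{8} + \frac{45}{2}\right) = -19799 - \frac{177}{8} = - \frac{158569}{8}$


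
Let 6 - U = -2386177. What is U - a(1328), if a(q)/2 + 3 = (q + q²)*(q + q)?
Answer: -9372826355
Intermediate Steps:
U = 2386183 (U = 6 - 1*(-2386177) = 6 + 2386177 = 2386183)
a(q) = -6 + 4*q*(q + q²) (a(q) = -6 + 2*((q + q²)*(q + q)) = -6 + 2*((q + q²)*(2*q)) = -6 + 2*(2*q*(q + q²)) = -6 + 4*q*(q + q²))
U - a(1328) = 2386183 - (-6 + 4*1328² + 4*1328³) = 2386183 - (-6 + 4*1763584 + 4*2342039552) = 2386183 - (-6 + 7054336 + 9368158208) = 2386183 - 1*9375212538 = 2386183 - 9375212538 = -9372826355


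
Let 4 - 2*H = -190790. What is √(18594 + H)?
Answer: √113991 ≈ 337.63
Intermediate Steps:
H = 95397 (H = 2 - ½*(-190790) = 2 + 95395 = 95397)
√(18594 + H) = √(18594 + 95397) = √113991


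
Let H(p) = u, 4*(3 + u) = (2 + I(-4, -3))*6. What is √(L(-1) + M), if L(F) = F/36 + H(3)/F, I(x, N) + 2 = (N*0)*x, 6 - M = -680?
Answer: √24803/6 ≈ 26.248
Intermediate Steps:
M = 686 (M = 6 - 1*(-680) = 6 + 680 = 686)
I(x, N) = -2 (I(x, N) = -2 + (N*0)*x = -2 + 0*x = -2 + 0 = -2)
u = -3 (u = -3 + ((2 - 2)*6)/4 = -3 + (0*6)/4 = -3 + (¼)*0 = -3 + 0 = -3)
H(p) = -3
L(F) = -3/F + F/36 (L(F) = F/36 - 3/F = -3/F + F/36)
√(L(-1) + M) = √((-3/(-1) + (1/36)*(-1)) + 686) = √((-3*(-1) - 1/36) + 686) = √((3 - 1/36) + 686) = √(107/36 + 686) = √(24803/36) = √24803/6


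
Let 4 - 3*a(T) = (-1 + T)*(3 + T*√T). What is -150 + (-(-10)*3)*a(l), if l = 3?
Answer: -170 - 60*√3 ≈ -273.92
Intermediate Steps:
a(T) = 4/3 - (-1 + T)*(3 + T^(3/2))/3 (a(T) = 4/3 - (-1 + T)*(3 + T*√T)/3 = 4/3 - (-1 + T)*(3 + T^(3/2))/3)
-150 + (-(-10)*3)*a(l) = -150 + (-(-10)*3)*(7/3 - 1*3 - 3*√3 + 3^(3/2)/3) = -150 + (-2*(-15))*(7/3 - 3 - 3*√3 + (3*√3)/3) = -150 + 30*(7/3 - 3 - 3*√3 + √3) = -150 + 30*(-⅔ - 2*√3) = -150 + (-20 - 60*√3) = -170 - 60*√3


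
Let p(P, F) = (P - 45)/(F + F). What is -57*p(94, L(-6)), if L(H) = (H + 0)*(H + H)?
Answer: -931/48 ≈ -19.396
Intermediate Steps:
L(H) = 2*H**2 (L(H) = H*(2*H) = 2*H**2)
p(P, F) = (-45 + P)/(2*F) (p(P, F) = (-45 + P)/((2*F)) = (-45 + P)*(1/(2*F)) = (-45 + P)/(2*F))
-57*p(94, L(-6)) = -57*(-45 + 94)/(2*(2*(-6)**2)) = -57*49/(2*(2*36)) = -57*49/(2*72) = -57*49/144 = -931/48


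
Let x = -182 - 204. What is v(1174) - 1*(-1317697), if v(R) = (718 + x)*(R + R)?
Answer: 2097233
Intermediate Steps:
x = -386
v(R) = 664*R (v(R) = (718 - 386)*(R + R) = 332*(2*R) = 664*R)
v(1174) - 1*(-1317697) = 664*1174 - 1*(-1317697) = 779536 + 1317697 = 2097233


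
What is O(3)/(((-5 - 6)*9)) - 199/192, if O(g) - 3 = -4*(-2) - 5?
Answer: -2317/2112 ≈ -1.0971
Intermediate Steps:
O(g) = 6 (O(g) = 3 + (-4*(-2) - 5) = 3 + (8 - 5) = 3 + 3 = 6)
O(3)/(((-5 - 6)*9)) - 199/192 = 6/(((-5 - 6)*9)) - 199/192 = 6/((-11*9)) - 199*1/192 = 6/(-99) - 199/192 = 6*(-1/99) - 199/192 = -2/33 - 199/192 = -2317/2112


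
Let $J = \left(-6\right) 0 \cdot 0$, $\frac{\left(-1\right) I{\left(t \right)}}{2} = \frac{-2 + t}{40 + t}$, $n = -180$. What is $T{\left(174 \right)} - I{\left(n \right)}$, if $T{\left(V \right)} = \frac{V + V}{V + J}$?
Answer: $\frac{23}{5} \approx 4.6$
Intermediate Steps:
$I{\left(t \right)} = - \frac{2 \left(-2 + t\right)}{40 + t}$ ($I{\left(t \right)} = - 2 \frac{-2 + t}{40 + t} = - \frac{2 \left(-2 + t\right)}{40 + t}$)
$J = 0$ ($J = 0 \cdot 0 = 0$)
$T{\left(V \right)} = 2$ ($T{\left(V \right)} = \frac{V + V}{V + 0} = \frac{2 V}{V} = 2$)
$T{\left(174 \right)} - I{\left(n \right)} = 2 - \frac{2 \left(2 - -180\right)}{40 - 180} = 2 - \frac{2 \left(2 + 180\right)}{-140} = 2 - 2 \left(- \frac{1}{140}\right) 182 = 2 - - \frac{13}{5} = 2 + \frac{13}{5} = \frac{23}{5}$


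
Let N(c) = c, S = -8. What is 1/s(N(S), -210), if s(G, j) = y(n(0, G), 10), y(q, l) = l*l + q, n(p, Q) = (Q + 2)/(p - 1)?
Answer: 1/106 ≈ 0.0094340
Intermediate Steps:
n(p, Q) = (2 + Q)/(-1 + p)
y(q, l) = q + l² (y(q, l) = l² + q = q + l²)
s(G, j) = 98 - G (s(G, j) = (2 + G)/(-1 + 0) + 10² = (2 + G)/(-1) + 100 = -(2 + G) + 100 = (-2 - G) + 100 = 98 - G)
1/s(N(S), -210) = 1/(98 - 1*(-8)) = 1/(98 + 8) = 1/106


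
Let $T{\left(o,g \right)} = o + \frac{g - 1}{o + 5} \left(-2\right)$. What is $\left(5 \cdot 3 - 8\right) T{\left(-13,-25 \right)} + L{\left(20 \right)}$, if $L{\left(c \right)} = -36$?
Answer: $- \frac{345}{2} \approx -172.5$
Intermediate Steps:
$T{\left(o,g \right)} = o - \frac{2 \left(-1 + g\right)}{5 + o}$ ($T{\left(o,g \right)} = o + \frac{-1 + g}{5 + o} \left(-2\right) = o - \frac{2 \left(-1 + g\right)}{5 + o}$)
$\left(5 \cdot 3 - 8\right) T{\left(-13,-25 \right)} + L{\left(20 \right)} = \left(5 \cdot 3 - 8\right) \frac{2 + \left(-13\right)^{2} - -50 + 5 \left(-13\right)}{5 - 13} - 36 = \left(15 - 8\right) \frac{2 + 169 + 50 - 65}{-8} - 36 = 7 \left(\left(- \frac{1}{8}\right) 156\right) - 36 = 7 \left(- \frac{39}{2}\right) - 36 = - \frac{273}{2} - 36 = - \frac{345}{2}$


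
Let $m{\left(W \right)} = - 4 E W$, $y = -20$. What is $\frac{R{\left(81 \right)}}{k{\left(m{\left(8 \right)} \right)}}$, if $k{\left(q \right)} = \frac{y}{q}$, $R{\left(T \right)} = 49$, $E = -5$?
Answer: $-392$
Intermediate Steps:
$m{\left(W \right)} = 20 W$ ($m{\left(W \right)} = \left(-4\right) \left(-5\right) W = 20 W$)
$k{\left(q \right)} = - \frac{20}{q}$
$\frac{R{\left(81 \right)}}{k{\left(m{\left(8 \right)} \right)}} = \frac{49}{\left(-20\right) \frac{1}{20 \cdot 8}} = \frac{49}{\left(-20\right) \frac{1}{160}} = \frac{49}{- \frac{1}{8}} = 49 \left(-8\right) = -392$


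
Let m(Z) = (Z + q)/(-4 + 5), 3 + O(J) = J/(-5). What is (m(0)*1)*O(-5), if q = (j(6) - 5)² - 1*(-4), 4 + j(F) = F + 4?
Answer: -10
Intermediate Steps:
j(F) = F (j(F) = -4 + (F + 4) = -4 + (4 + F) = F)
q = 5 (q = (6 - 5)² - 1*(-4) = 1² + 4 = 1 + 4 = 5)
O(J) = -3 - J/5 (O(J) = -3 + J/(-5) = -3 + J*(-⅕) = -3 - J/5)
m(Z) = 5 + Z (m(Z) = (Z + 5)/(-4 + 5) = (5 + Z)/1 = (5 + Z)*1 = 5 + Z)
(m(0)*1)*O(-5) = ((5 + 0)*1)*(-3 - ⅕*(-5)) = (5*1)*(-3 + 1) = 5*(-2) = -10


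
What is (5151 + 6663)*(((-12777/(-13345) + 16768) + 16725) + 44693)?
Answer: 12326786043858/13345 ≈ 9.2370e+8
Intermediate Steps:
(5151 + 6663)*(((-12777/(-13345) + 16768) + 16725) + 44693) = 11814*(((-12777*(-1/13345) + 16768) + 16725) + 44693) = 11814*(((12777/13345 + 16768) + 16725) + 44693) = 11814*((223781737/13345 + 16725) + 44693) = 11814*(446976862/13345 + 44693) = 11814*(1043404947/13345) = 12326786043858/13345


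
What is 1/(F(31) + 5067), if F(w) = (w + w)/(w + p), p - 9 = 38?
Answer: 39/197644 ≈ 0.00019732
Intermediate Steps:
p = 47 (p = 9 + 38 = 47)
F(w) = 2*w/(47 + w) (F(w) = (w + w)/(w + 47) = (2*w)/(47 + w) = 2*w/(47 + w))
1/(F(31) + 5067) = 1/(2*31/(47 + 31) + 5067) = 1/(2*31/78 + 5067) = 1/(2*31*(1/78) + 5067) = 1/(31/39 + 5067) = 1/(197644/39) = 39/197644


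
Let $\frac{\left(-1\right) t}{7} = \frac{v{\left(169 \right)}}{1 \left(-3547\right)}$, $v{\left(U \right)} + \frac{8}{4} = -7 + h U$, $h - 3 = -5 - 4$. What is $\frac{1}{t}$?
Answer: $- \frac{3547}{7161} \approx -0.49532$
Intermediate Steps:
$h = -6$ ($h = 3 - 9 = -6$)
$v{\left(U \right)} = -9 - 6 U$ ($v{\left(U \right)} = -2 - \left(7 + 6 U\right) = -9 - 6 U$)
$t = - \frac{7161}{3547}$ ($t = - 7 \frac{-9 - 1014}{1 \left(-3547\right)} = - 7 \frac{-9 - 1014}{-3547} = - 7 \left(\left(-1023\right) \left(- \frac{1}{3547}\right)\right) = \left(-7\right) \frac{1023}{3547} = - \frac{7161}{3547} \approx -2.0189$)
$\frac{1}{t} = \frac{1}{- \frac{7161}{3547}} = - \frac{3547}{7161}$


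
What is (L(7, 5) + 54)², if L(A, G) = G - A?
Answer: 2704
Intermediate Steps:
(L(7, 5) + 54)² = ((5 - 1*7) + 54)² = ((5 - 7) + 54)² = (-2 + 54)² = 52² = 2704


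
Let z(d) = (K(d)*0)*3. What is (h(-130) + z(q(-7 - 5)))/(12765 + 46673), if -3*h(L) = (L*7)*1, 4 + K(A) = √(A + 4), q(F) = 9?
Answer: 455/89157 ≈ 0.0051034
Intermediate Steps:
K(A) = -4 + √(4 + A) (K(A) = -4 + √(A + 4) = -4 + √(4 + A))
h(L) = -7*L/3 (h(L) = -L*7/3 = -7*L/3)
z(d) = 0 (z(d) = ((-4 + √(4 + d))*0)*3 = 0*3 = 0)
(h(-130) + z(q(-7 - 5)))/(12765 + 46673) = (-7/3*(-130) + 0)/(12765 + 46673) = (910/3 + 0)/59438 = (910/3)*(1/59438) = 455/89157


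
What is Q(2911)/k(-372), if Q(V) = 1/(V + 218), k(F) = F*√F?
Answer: I*√93/216501768 ≈ 4.4543e-8*I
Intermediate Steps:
k(F) = F^(3/2)
Q(V) = 1/(218 + V)
Q(2911)/k(-372) = 1/((218 + 2911)*((-372)^(3/2))) = 1/(3129*((-744*I*√93))) = (I*√93/69192)/3129 = I*√93/216501768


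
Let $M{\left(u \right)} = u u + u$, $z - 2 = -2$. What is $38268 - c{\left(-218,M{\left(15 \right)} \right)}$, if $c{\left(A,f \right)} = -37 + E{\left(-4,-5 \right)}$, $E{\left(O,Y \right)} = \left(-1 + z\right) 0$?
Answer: $38305$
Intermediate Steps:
$z = 0$ ($z = 2 - 2 = 0$)
$E{\left(O,Y \right)} = 0$ ($E{\left(O,Y \right)} = \left(-1 + 0\right) 0 = \left(-1\right) 0 = 0$)
$M{\left(u \right)} = u + u^{2}$ ($M{\left(u \right)} = u^{2} + u = u + u^{2}$)
$c{\left(A,f \right)} = -37$ ($c{\left(A,f \right)} = -37 + 0 = -37$)
$38268 - c{\left(-218,M{\left(15 \right)} \right)} = 38268 - -37 = 38268 + 37 = 38305$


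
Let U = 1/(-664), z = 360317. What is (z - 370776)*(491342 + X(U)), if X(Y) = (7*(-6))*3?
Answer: -5137628144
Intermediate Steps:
U = -1/664 ≈ -0.0015060
X(Y) = -126 (X(Y) = -42*3 = -126)
(z - 370776)*(491342 + X(U)) = (360317 - 370776)*(491342 - 126) = -10459*491216 = -5137628144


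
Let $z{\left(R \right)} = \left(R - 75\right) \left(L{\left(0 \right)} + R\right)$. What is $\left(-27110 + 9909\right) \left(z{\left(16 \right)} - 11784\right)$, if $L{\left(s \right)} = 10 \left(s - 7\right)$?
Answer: $147894198$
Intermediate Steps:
$L{\left(s \right)} = -70 + 10 s$ ($L{\left(s \right)} = 10 \left(-7 + s\right) = -70 + 10 s$)
$z{\left(R \right)} = \left(-75 + R\right) \left(-70 + R\right)$ ($z{\left(R \right)} = \left(R - 75\right) \left(\left(-70 + 10 \cdot 0\right) + R\right) = \left(-75 + R\right) \left(\left(-70 + 0\right) + R\right) = \left(-75 + R\right) \left(-70 + R\right)$)
$\left(-27110 + 9909\right) \left(z{\left(16 \right)} - 11784\right) = \left(-27110 + 9909\right) \left(\left(5250 + 16^{2} - 2320\right) - 11784\right) = - 17201 \left(\left(5250 + 256 - 2320\right) - 11784\right) = - 17201 \left(3186 - 11784\right) = \left(-17201\right) \left(-8598\right) = 147894198$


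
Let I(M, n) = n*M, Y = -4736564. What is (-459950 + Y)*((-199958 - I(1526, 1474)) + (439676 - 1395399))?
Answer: 17694156152570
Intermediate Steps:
I(M, n) = M*n
(-459950 + Y)*((-199958 - I(1526, 1474)) + (439676 - 1395399)) = (-459950 - 4736564)*((-199958 - 1526*1474) + (439676 - 1395399)) = -5196514*((-199958 - 1*2249324) - 955723) = -5196514*((-199958 - 2249324) - 955723) = -5196514*(-2449282 - 955723) = -5196514*(-3405005) = 17694156152570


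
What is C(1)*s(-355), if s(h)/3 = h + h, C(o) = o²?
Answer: -2130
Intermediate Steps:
s(h) = 6*h (s(h) = 3*(h + h) = 3*(2*h) = 6*h)
C(1)*s(-355) = 1²*(6*(-355)) = 1*(-2130) = -2130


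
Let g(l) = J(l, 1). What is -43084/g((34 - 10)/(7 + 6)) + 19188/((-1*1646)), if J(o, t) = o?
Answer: -115296493/4938 ≈ -23349.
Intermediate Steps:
g(l) = l
-43084/g((34 - 10)/(7 + 6)) + 19188/((-1*1646)) = -43084*(7 + 6)/(34 - 10) + 19188/((-1*1646)) = -43084/(24/13) + 19188/(-1646) = -43084/(24*(1/13)) + 19188*(-1/1646) = -43084/24/13 - 9594/823 = -43084*13/24 - 9594/823 = -140023/6 - 9594/823 = -115296493/4938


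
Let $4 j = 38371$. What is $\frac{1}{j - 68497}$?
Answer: $- \frac{4}{235617} \approx -1.6977 \cdot 10^{-5}$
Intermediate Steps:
$j = \frac{38371}{4}$ ($j = \frac{1}{4} \cdot 38371 = \frac{38371}{4} \approx 9592.8$)
$\frac{1}{j - 68497} = \frac{1}{\frac{38371}{4} - 68497} = \frac{1}{- \frac{235617}{4}} = - \frac{4}{235617}$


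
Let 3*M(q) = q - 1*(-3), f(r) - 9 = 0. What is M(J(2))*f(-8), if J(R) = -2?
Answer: 3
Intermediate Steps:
f(r) = 9 (f(r) = 9 + 0 = 9)
M(q) = 1 + q/3 (M(q) = (q - 1*(-3))/3 = (q + 3)/3 = (3 + q)/3 = 1 + q/3)
M(J(2))*f(-8) = (1 + (⅓)*(-2))*9 = (1 - ⅔)*9 = (⅓)*9 = 3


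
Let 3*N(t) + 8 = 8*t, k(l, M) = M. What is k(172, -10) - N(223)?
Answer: -602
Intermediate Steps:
N(t) = -8/3 + 8*t/3 (N(t) = -8/3 + (8*t)/3 = -8/3 + 8*t/3)
k(172, -10) - N(223) = -10 - (-8/3 + (8/3)*223) = -10 - (-8/3 + 1784/3) = -10 - 1*592 = -10 - 592 = -602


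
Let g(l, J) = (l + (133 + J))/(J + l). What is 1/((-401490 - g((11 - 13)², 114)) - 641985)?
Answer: -118/123130301 ≈ -9.5833e-7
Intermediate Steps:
g(l, J) = (133 + J + l)/(J + l)
1/((-401490 - g((11 - 13)², 114)) - 641985) = 1/((-401490 - (133 + 114 + (11 - 13)²)/(114 + (11 - 13)²)) - 641985) = 1/((-401490 - (133 + 114 + (-2)²)/(114 + (-2)²)) - 641985) = 1/((-401490 - (133 + 114 + 4)/(114 + 4)) - 641985) = 1/((-401490 - 251/118) - 641985) = 1/(-47376071/118 - 641985) = 1/(-123130301/118) = -118/123130301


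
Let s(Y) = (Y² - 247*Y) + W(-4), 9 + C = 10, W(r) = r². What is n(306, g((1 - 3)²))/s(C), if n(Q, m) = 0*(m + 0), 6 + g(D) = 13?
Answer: 0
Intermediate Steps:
g(D) = 7 (g(D) = -6 + 13 = 7)
C = 1 (C = -9 + 10 = 1)
s(Y) = 16 + Y² - 247*Y (s(Y) = (Y² - 247*Y) + (-4)² = (Y² - 247*Y) + 16 = 16 + Y² - 247*Y)
n(Q, m) = 0 (n(Q, m) = 0*m = 0)
n(306, g((1 - 3)²))/s(C) = 0/(16 + 1² - 247*1) = 0/(16 + 1 - 247) = 0/(-230) = 0*(-1/230) = 0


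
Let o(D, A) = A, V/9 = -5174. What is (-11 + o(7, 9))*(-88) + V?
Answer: -46390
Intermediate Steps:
V = -46566 (V = 9*(-5174) = -46566)
(-11 + o(7, 9))*(-88) + V = (-11 + 9)*(-88) - 46566 = -2*(-88) - 46566 = 176 - 46566 = -46390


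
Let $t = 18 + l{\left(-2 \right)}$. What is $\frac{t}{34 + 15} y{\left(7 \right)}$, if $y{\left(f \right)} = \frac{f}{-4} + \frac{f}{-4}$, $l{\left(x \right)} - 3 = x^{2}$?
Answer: $- \frac{25}{14} \approx -1.7857$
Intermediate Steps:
$l{\left(x \right)} = 3 + x^{2}$
$y{\left(f \right)} = - \frac{f}{2}$ ($y{\left(f \right)} = f \left(- \frac{1}{4}\right) + f \left(- \frac{1}{4}\right) = - \frac{f}{4} - \frac{f}{4} = - \frac{f}{2}$)
$t = 25$ ($t = 18 + \left(3 + \left(-2\right)^{2}\right) = 18 + \left(3 + 4\right) = 18 + 7 = 25$)
$\frac{t}{34 + 15} y{\left(7 \right)} = \frac{25}{34 + 15} \left(\left(- \frac{1}{2}\right) 7\right) = \frac{25}{49} \left(- \frac{7}{2}\right) = - \frac{25}{14}$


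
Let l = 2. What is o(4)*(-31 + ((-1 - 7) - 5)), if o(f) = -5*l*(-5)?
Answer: -2200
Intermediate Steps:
o(f) = 50 (o(f) = -5*2*(-5) = -10*(-5) = 50)
o(4)*(-31 + ((-1 - 7) - 5)) = 50*(-31 + ((-1 - 7) - 5)) = 50*(-31 + (-8 - 5)) = 50*(-31 - 13) = 50*(-44) = -2200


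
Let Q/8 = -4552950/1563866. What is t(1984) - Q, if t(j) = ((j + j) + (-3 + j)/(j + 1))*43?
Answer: 264934582162859/1552137005 ≈ 1.7069e+5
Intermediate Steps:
Q = -18211800/781933 (Q = 8*(-4552950/1563866) = 8*(-4552950*1/1563866) = 8*(-2276475/781933) = -18211800/781933 ≈ -23.291)
t(j) = 86*j + 43*(-3 + j)/(1 + j) (t(j) = (2*j + (-3 + j)/(1 + j))*43 = 86*j + 43*(-3 + j)/(1 + j))
t(1984) - Q = 43*(-3 + 2*1984² + 3*1984)/(1 + 1984) - 1*(-18211800/781933) = 43*(-3 + 2*3936256 + 5952)/1985 + 18211800/781933 = 43*(1/1985)*(-3 + 7872512 + 5952) + 18211800/781933 = 43*(1/1985)*7878461 + 18211800/781933 = 338773823/1985 + 18211800/781933 = 264934582162859/1552137005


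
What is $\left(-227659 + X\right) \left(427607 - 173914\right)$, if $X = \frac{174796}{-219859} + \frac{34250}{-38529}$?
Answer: $- \frac{489247377091548790319}{8470947411} \approx -5.7756 \cdot 10^{10}$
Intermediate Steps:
$X = - \frac{14264885834}{8470947411}$ ($X = 174796 \left(- \frac{1}{219859}\right) + 34250 \left(- \frac{1}{38529}\right) = - \frac{174796}{219859} - \frac{34250}{38529} = - \frac{14264885834}{8470947411} \approx -1.684$)
$\left(-227659 + X\right) \left(427607 - 173914\right) = \left(-227659 - \frac{14264885834}{8470947411}\right) \left(427607 - 173914\right) = \left(- \frac{1928501681526683}{8470947411}\right) 253693 = - \frac{489247377091548790319}{8470947411}$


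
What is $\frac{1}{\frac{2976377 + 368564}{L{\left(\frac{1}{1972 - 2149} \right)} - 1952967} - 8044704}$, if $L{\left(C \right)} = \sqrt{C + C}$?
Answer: $- \frac{1810305967657798318713}{14563378759839113513038311923} + \frac{3344941 i \sqrt{354}}{43690136279517340539114935769} \approx -1.2431 \cdot 10^{-7} + 1.4405 \cdot 10^{-21} i$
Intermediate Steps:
$L{\left(C \right)} = \sqrt{2} \sqrt{C}$ ($L{\left(C \right)} = \sqrt{2 C} = \sqrt{2} \sqrt{C}$)
$\frac{1}{\frac{2976377 + 368564}{L{\left(\frac{1}{1972 - 2149} \right)} - 1952967} - 8044704} = \frac{1}{\frac{2976377 + 368564}{\sqrt{2} \sqrt{\frac{1}{1972 - 2149}} - 1952967} - 8044704} = \frac{1}{\frac{3344941}{\sqrt{2} \sqrt{\frac{1}{-177}} - 1952967} - 8044704} = \frac{1}{\frac{3344941}{\sqrt{2} \sqrt{- \frac{1}{177}} - 1952967} - 8044704} = \frac{1}{\frac{3344941}{\sqrt{2} \frac{i \sqrt{177}}{177} - 1952967} - 8044704} = \frac{1}{\frac{3344941}{\frac{i \sqrt{354}}{177} - 1952967} - 8044704} = \frac{1}{\frac{3344941}{-1952967 + \frac{i \sqrt{354}}{177}} - 8044704} = \frac{1}{-8044704 + \frac{3344941}{-1952967 + \frac{i \sqrt{354}}{177}}}$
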